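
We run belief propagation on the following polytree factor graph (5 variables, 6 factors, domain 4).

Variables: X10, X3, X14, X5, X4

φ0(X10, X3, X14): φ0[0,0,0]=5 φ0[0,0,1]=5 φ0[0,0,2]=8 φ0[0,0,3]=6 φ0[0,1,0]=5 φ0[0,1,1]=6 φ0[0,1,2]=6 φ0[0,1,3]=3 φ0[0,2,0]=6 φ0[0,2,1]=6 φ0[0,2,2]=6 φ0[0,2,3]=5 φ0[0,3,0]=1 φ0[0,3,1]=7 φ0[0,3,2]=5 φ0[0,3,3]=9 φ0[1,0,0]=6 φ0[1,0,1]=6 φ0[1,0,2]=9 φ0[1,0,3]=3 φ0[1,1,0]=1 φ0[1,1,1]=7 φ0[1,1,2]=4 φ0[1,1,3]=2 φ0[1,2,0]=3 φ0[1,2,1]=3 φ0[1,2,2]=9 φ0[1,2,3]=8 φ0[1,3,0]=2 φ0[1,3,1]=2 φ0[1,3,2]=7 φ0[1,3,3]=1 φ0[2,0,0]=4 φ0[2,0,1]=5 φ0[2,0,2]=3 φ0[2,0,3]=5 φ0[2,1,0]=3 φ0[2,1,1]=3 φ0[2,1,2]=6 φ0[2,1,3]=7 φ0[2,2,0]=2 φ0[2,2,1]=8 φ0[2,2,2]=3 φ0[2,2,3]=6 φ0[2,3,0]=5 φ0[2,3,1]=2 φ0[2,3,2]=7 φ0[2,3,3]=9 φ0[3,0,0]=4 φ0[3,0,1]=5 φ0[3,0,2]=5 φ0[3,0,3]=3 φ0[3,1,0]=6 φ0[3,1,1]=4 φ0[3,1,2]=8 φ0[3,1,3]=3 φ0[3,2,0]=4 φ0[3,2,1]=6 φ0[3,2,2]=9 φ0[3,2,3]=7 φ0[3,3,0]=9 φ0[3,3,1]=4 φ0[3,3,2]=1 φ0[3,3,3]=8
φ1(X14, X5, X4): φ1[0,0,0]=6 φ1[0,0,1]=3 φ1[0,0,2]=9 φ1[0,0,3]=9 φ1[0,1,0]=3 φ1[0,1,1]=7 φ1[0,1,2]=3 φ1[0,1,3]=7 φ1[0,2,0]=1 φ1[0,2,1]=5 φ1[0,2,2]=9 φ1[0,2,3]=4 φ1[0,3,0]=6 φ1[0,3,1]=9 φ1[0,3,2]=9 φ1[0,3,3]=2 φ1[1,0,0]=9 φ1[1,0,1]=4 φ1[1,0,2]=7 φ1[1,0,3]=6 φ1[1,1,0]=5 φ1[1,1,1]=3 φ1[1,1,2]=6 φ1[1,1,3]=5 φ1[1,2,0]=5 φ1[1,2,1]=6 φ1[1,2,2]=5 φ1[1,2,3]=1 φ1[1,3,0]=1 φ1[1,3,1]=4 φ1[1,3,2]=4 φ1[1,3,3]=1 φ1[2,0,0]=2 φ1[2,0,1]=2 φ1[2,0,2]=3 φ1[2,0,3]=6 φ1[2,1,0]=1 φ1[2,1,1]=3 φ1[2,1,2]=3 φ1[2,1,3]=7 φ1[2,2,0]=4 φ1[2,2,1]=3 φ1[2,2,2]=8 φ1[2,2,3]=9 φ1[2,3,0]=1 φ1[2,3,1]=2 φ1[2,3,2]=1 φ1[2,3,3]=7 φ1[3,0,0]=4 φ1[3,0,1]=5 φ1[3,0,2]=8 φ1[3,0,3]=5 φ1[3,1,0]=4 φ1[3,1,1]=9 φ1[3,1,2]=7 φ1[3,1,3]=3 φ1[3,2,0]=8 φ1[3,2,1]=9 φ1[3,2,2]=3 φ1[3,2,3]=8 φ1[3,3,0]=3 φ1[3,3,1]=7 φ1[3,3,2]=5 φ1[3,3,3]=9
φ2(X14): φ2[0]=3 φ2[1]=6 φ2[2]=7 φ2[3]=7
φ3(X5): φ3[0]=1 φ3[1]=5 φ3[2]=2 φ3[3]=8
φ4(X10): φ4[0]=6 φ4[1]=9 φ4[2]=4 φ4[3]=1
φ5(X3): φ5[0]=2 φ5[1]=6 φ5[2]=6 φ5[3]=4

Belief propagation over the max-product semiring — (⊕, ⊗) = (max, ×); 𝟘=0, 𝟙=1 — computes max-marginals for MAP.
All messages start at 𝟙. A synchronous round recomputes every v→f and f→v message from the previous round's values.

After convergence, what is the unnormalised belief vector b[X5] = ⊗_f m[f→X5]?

b[X5] = [24192, 136080, 61236, 217728]

init: all messages = 𝟙 over 4 values
r1 m[φ0→X10] = [9, 9, 9, 9]
r1 m[φ0→X3] = [9, 8, 9, 9]
r1 m[φ0→X14] = [9, 8, 9, 9]
r1 m[φ1→X14] = [9, 9, 9, 9]
r1 m[φ1→X5] = [9, 9, 9, 9]
r1 m[φ1→X4] = [9, 9, 9, 9]
r1 m[φ2→X14] = [3, 6, 7, 7]
r1 m[φ3→X5] = [1, 5, 2, 8]
r1 m[φ4→X10] = [6, 9, 4, 1]
r1 m[φ5→X3] = [2, 6, 6, 4]
r1 m[X10→φ0] = [1, 1, 1, 1]
r1 m[X10→φ4] = [1, 1, 1, 1]
r1 m[X3→φ0] = [1, 1, 1, 1]
r1 m[X3→φ5] = [1, 1, 1, 1]
r1 m[X14→φ0] = [1, 1, 1, 1]
r1 m[X14→φ1] = [1, 1, 1, 1]
r1 m[X14→φ2] = [1, 1, 1, 1]
r1 m[X5→φ1] = [1, 1, 1, 1]
r1 m[X5→φ3] = [1, 1, 1, 1]
r1 m[X4→φ1] = [1, 1, 1, 1]
r2 m[φ0→X10] = [9, 9, 9, 9]
r2 m[φ0→X3] = [9, 8, 9, 9]
r2 m[φ0→X14] = [9, 8, 9, 9]
r2 m[φ1→X14] = [9, 9, 9, 9]
r2 m[φ1→X5] = [9, 9, 9, 9]
r2 m[φ1→X4] = [9, 9, 9, 9]
r2 m[φ2→X14] = [3, 6, 7, 7]
r2 m[φ3→X5] = [1, 5, 2, 8]
r2 m[φ4→X10] = [6, 9, 4, 1]
r2 m[φ5→X3] = [2, 6, 6, 4]
r2 m[X10→φ0] = [6, 9, 4, 1]
r2 m[X10→φ4] = [9, 9, 9, 9]
r2 m[X3→φ0] = [2, 6, 6, 4]
r2 m[X3→φ5] = [9, 8, 9, 9]
r2 m[X14→φ0] = [27, 54, 63, 63]
r2 m[X14→φ1] = [27, 48, 63, 63]
r2 m[X14→φ2] = [81, 72, 81, 81]
r2 m[X5→φ1] = [1, 5, 2, 8]
r2 m[X5→φ3] = [9, 9, 9, 9]
r2 m[X4→φ1] = [1, 1, 1, 1]
r3 m[φ0→X10] = [2268, 3402, 2646, 3402]
r3 m[φ0→X3] = [5103, 3402, 5103, 3969]
r3 m[φ0→X14] = [216, 378, 486, 432]
r3 m[φ1→X14] = [72, 32, 56, 72]
r3 m[φ1→X5] = [504, 567, 567, 567]
r3 m[φ1→X4] = [1512, 3528, 2520, 4536]
r3 m[φ2→X14] = [3, 6, 7, 7]
r3 m[φ3→X5] = [1, 5, 2, 8]
r3 m[φ4→X10] = [6, 9, 4, 1]
r3 m[φ5→X3] = [2, 6, 6, 4]
r3 m[X10→φ0] = [6, 9, 4, 1]
r3 m[X10→φ4] = [9, 9, 9, 9]
r3 m[X3→φ0] = [2, 6, 6, 4]
r3 m[X3→φ5] = [9, 8, 9, 9]
r3 m[X14→φ0] = [27, 54, 63, 63]
r3 m[X14→φ1] = [27, 48, 63, 63]
r3 m[X14→φ2] = [81, 72, 81, 81]
r3 m[X5→φ1] = [1, 5, 2, 8]
r3 m[X5→φ3] = [9, 9, 9, 9]
r3 m[X4→φ1] = [1, 1, 1, 1]
r4 m[φ0→X10] = [2268, 3402, 2646, 3402]
r4 m[φ0→X3] = [5103, 3402, 5103, 3969]
r4 m[φ0→X14] = [216, 378, 486, 432]
r4 m[φ1→X14] = [72, 32, 56, 72]
r4 m[φ1→X5] = [504, 567, 567, 567]
r4 m[φ1→X4] = [1512, 3528, 2520, 4536]
r4 m[φ2→X14] = [3, 6, 7, 7]
r4 m[φ3→X5] = [1, 5, 2, 8]
r4 m[φ4→X10] = [6, 9, 4, 1]
r4 m[φ5→X3] = [2, 6, 6, 4]
r4 m[X10→φ0] = [6, 9, 4, 1]
r4 m[X10→φ4] = [2268, 3402, 2646, 3402]
r4 m[X3→φ0] = [2, 6, 6, 4]
r4 m[X3→φ5] = [5103, 3402, 5103, 3969]
r4 m[X14→φ0] = [216, 192, 392, 504]
r4 m[X14→φ1] = [648, 2268, 3402, 3024]
r4 m[X14→φ2] = [15552, 12096, 27216, 31104]
r4 m[X5→φ1] = [1, 5, 2, 8]
r4 m[X5→φ3] = [504, 567, 567, 567]
r4 m[X4→φ1] = [1, 1, 1, 1]
r5 m[φ0→X10] = [18144, 24192, 21168, 21168]
r5 m[φ0→X3] = [31752, 14112, 36288, 27216]
r5 m[φ0→X14] = [216, 378, 486, 432]
r5 m[φ1→X14] = [72, 32, 56, 72]
r5 m[φ1→X5] = [24192, 27216, 30618, 27216]
r5 m[φ1→X4] = [72576, 169344, 120960, 217728]
r5 m[φ2→X14] = [3, 6, 7, 7]
r5 m[φ3→X5] = [1, 5, 2, 8]
r5 m[φ4→X10] = [6, 9, 4, 1]
r5 m[φ5→X3] = [2, 6, 6, 4]
r5 m[X10→φ0] = [6, 9, 4, 1]
r5 m[X10→φ4] = [2268, 3402, 2646, 3402]
r5 m[X3→φ0] = [2, 6, 6, 4]
r5 m[X3→φ5] = [5103, 3402, 5103, 3969]
r5 m[X14→φ0] = [216, 192, 392, 504]
r5 m[X14→φ1] = [648, 2268, 3402, 3024]
r5 m[X14→φ2] = [15552, 12096, 27216, 31104]
r5 m[X5→φ1] = [1, 5, 2, 8]
r5 m[X5→φ3] = [504, 567, 567, 567]
r5 m[X4→φ1] = [1, 1, 1, 1]
r6 m[φ0→X10] = [18144, 24192, 21168, 21168]
r6 m[φ0→X3] = [31752, 14112, 36288, 27216]
r6 m[φ0→X14] = [216, 378, 486, 432]
r6 m[φ1→X14] = [72, 32, 56, 72]
r6 m[φ1→X5] = [24192, 27216, 30618, 27216]
r6 m[φ1→X4] = [72576, 169344, 120960, 217728]
r6 m[φ2→X14] = [3, 6, 7, 7]
r6 m[φ3→X5] = [1, 5, 2, 8]
r6 m[φ4→X10] = [6, 9, 4, 1]
r6 m[φ5→X3] = [2, 6, 6, 4]
r6 m[X10→φ0] = [6, 9, 4, 1]
r6 m[X10→φ4] = [18144, 24192, 21168, 21168]
r6 m[X3→φ0] = [2, 6, 6, 4]
r6 m[X3→φ5] = [31752, 14112, 36288, 27216]
r6 m[X14→φ0] = [216, 192, 392, 504]
r6 m[X14→φ1] = [648, 2268, 3402, 3024]
r6 m[X14→φ2] = [15552, 12096, 27216, 31104]
r6 m[X5→φ1] = [1, 5, 2, 8]
r6 m[X5→φ3] = [24192, 27216, 30618, 27216]
r6 m[X4→φ1] = [1, 1, 1, 1]
r7 m[φ0→X10] = [18144, 24192, 21168, 21168]
r7 m[φ0→X3] = [31752, 14112, 36288, 27216]
r7 m[φ0→X14] = [216, 378, 486, 432]
r7 m[φ1→X14] = [72, 32, 56, 72]
r7 m[φ1→X5] = [24192, 27216, 30618, 27216]
r7 m[φ1→X4] = [72576, 169344, 120960, 217728]
r7 m[φ2→X14] = [3, 6, 7, 7]
r7 m[φ3→X5] = [1, 5, 2, 8]
r7 m[φ4→X10] = [6, 9, 4, 1]
r7 m[φ5→X3] = [2, 6, 6, 4]
r7 m[X10→φ0] = [6, 9, 4, 1]
r7 m[X10→φ4] = [18144, 24192, 21168, 21168]
r7 m[X3→φ0] = [2, 6, 6, 4]
r7 m[X3→φ5] = [31752, 14112, 36288, 27216]
r7 m[X14→φ0] = [216, 192, 392, 504]
r7 m[X14→φ1] = [648, 2268, 3402, 3024]
r7 m[X14→φ2] = [15552, 12096, 27216, 31104]
r7 m[X5→φ1] = [1, 5, 2, 8]
r7 m[X5→φ3] = [24192, 27216, 30618, 27216]
r7 m[X4→φ1] = [1, 1, 1, 1]
fixed point reached at round 7
b[X5] = ⊗ incoming = [24192, 136080, 61236, 217728]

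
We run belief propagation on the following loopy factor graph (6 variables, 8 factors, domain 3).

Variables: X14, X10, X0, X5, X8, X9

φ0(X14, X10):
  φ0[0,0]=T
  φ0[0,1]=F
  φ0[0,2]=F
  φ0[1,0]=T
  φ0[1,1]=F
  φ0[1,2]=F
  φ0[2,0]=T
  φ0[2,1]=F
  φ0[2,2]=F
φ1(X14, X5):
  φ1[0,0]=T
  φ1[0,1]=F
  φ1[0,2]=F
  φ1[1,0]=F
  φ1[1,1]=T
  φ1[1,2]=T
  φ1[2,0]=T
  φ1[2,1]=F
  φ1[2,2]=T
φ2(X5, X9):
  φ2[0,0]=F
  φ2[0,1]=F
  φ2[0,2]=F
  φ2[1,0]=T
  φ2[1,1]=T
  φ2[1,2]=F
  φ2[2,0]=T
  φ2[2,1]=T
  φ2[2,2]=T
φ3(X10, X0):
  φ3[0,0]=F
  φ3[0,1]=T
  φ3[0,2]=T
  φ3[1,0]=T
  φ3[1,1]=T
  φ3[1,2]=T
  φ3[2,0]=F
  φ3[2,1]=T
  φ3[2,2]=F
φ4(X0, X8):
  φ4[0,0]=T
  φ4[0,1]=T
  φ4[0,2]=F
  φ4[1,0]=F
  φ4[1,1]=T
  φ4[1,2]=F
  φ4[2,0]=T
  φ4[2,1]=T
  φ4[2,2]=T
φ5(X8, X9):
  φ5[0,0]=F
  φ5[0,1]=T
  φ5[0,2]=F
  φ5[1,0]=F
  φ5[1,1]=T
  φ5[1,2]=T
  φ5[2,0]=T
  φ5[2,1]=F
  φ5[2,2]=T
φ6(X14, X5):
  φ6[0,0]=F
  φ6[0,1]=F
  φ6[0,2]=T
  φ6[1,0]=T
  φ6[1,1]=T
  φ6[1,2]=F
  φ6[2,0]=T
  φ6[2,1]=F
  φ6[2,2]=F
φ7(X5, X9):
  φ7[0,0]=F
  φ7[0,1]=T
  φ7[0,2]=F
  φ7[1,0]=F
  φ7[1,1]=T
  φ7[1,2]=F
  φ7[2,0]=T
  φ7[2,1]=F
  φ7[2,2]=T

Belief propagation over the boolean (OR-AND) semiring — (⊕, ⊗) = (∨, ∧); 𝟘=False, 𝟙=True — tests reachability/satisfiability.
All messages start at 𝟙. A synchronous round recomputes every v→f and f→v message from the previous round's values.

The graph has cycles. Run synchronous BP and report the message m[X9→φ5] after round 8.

init: all messages = 𝟙 over 3 values
r1 m[φ0→X14] = [T, T, T]
r1 m[φ0→X10] = [T, F, F]
r1 m[φ1→X14] = [T, T, T]
r1 m[φ1→X5] = [T, T, T]
r1 m[φ2→X5] = [F, T, T]
r1 m[φ2→X9] = [T, T, T]
r1 m[φ3→X10] = [T, T, T]
r1 m[φ3→X0] = [T, T, T]
r1 m[φ4→X0] = [T, T, T]
r1 m[φ4→X8] = [T, T, T]
r1 m[φ5→X8] = [T, T, T]
r1 m[φ5→X9] = [T, T, T]
r1 m[φ6→X14] = [T, T, T]
r1 m[φ6→X5] = [T, T, T]
r1 m[φ7→X5] = [T, T, T]
r1 m[φ7→X9] = [T, T, T]
r1 m[X14→φ0] = [T, T, T]
r1 m[X14→φ1] = [T, T, T]
r1 m[X14→φ6] = [T, T, T]
r1 m[X10→φ0] = [T, T, T]
r1 m[X10→φ3] = [T, T, T]
r1 m[X0→φ3] = [T, T, T]
r1 m[X0→φ4] = [T, T, T]
r1 m[X5→φ1] = [T, T, T]
r1 m[X5→φ2] = [T, T, T]
r1 m[X5→φ6] = [T, T, T]
r1 m[X5→φ7] = [T, T, T]
r1 m[X8→φ4] = [T, T, T]
r1 m[X8→φ5] = [T, T, T]
r1 m[X9→φ2] = [T, T, T]
r1 m[X9→φ5] = [T, T, T]
r1 m[X9→φ7] = [T, T, T]
r2 m[φ0→X14] = [T, T, T]
r2 m[φ0→X10] = [T, F, F]
r2 m[φ1→X14] = [T, T, T]
r2 m[φ1→X5] = [T, T, T]
r2 m[φ2→X5] = [F, T, T]
r2 m[φ2→X9] = [T, T, T]
r2 m[φ3→X10] = [T, T, T]
r2 m[φ3→X0] = [T, T, T]
r2 m[φ4→X0] = [T, T, T]
r2 m[φ4→X8] = [T, T, T]
r2 m[φ5→X8] = [T, T, T]
r2 m[φ5→X9] = [T, T, T]
r2 m[φ6→X14] = [T, T, T]
r2 m[φ6→X5] = [T, T, T]
r2 m[φ7→X5] = [T, T, T]
r2 m[φ7→X9] = [T, T, T]
r2 m[X14→φ0] = [T, T, T]
r2 m[X14→φ1] = [T, T, T]
r2 m[X14→φ6] = [T, T, T]
r2 m[X10→φ0] = [T, T, T]
r2 m[X10→φ3] = [T, F, F]
r2 m[X0→φ3] = [T, T, T]
r2 m[X0→φ4] = [T, T, T]
r2 m[X5→φ1] = [F, T, T]
r2 m[X5→φ2] = [T, T, T]
r2 m[X5→φ6] = [F, T, T]
r2 m[X5→φ7] = [F, T, T]
r2 m[X8→φ4] = [T, T, T]
r2 m[X8→φ5] = [T, T, T]
r2 m[X9→φ2] = [T, T, T]
r2 m[X9→φ5] = [T, T, T]
r2 m[X9→φ7] = [T, T, T]
r3 m[φ0→X14] = [T, T, T]
r3 m[φ0→X10] = [T, F, F]
r3 m[φ1→X14] = [F, T, T]
r3 m[φ1→X5] = [T, T, T]
r3 m[φ2→X5] = [F, T, T]
r3 m[φ2→X9] = [T, T, T]
r3 m[φ3→X10] = [T, T, T]
r3 m[φ3→X0] = [F, T, T]
r3 m[φ4→X0] = [T, T, T]
r3 m[φ4→X8] = [T, T, T]
r3 m[φ5→X8] = [T, T, T]
r3 m[φ5→X9] = [T, T, T]
r3 m[φ6→X14] = [T, T, F]
r3 m[φ6→X5] = [T, T, T]
r3 m[φ7→X5] = [T, T, T]
r3 m[φ7→X9] = [T, T, T]
r3 m[X14→φ0] = [T, T, T]
r3 m[X14→φ1] = [T, T, T]
r3 m[X14→φ6] = [T, T, T]
r3 m[X10→φ0] = [T, T, T]
r3 m[X10→φ3] = [T, F, F]
r3 m[X0→φ3] = [T, T, T]
r3 m[X0→φ4] = [T, T, T]
r3 m[X5→φ1] = [F, T, T]
r3 m[X5→φ2] = [T, T, T]
r3 m[X5→φ6] = [F, T, T]
r3 m[X5→φ7] = [F, T, T]
r3 m[X8→φ4] = [T, T, T]
r3 m[X8→φ5] = [T, T, T]
r3 m[X9→φ2] = [T, T, T]
r3 m[X9→φ5] = [T, T, T]
r3 m[X9→φ7] = [T, T, T]
r4 m[φ0→X14] = [T, T, T]
r4 m[φ0→X10] = [T, F, F]
r4 m[φ1→X14] = [F, T, T]
r4 m[φ1→X5] = [T, T, T]
r4 m[φ2→X5] = [F, T, T]
r4 m[φ2→X9] = [T, T, T]
r4 m[φ3→X10] = [T, T, T]
r4 m[φ3→X0] = [F, T, T]
r4 m[φ4→X0] = [T, T, T]
r4 m[φ4→X8] = [T, T, T]
r4 m[φ5→X8] = [T, T, T]
r4 m[φ5→X9] = [T, T, T]
r4 m[φ6→X14] = [T, T, F]
r4 m[φ6→X5] = [T, T, T]
r4 m[φ7→X5] = [T, T, T]
r4 m[φ7→X9] = [T, T, T]
r4 m[X14→φ0] = [F, T, F]
r4 m[X14→φ1] = [T, T, F]
r4 m[X14→φ6] = [F, T, T]
r4 m[X10→φ0] = [T, T, T]
r4 m[X10→φ3] = [T, F, F]
r4 m[X0→φ3] = [T, T, T]
r4 m[X0→φ4] = [F, T, T]
r4 m[X5→φ1] = [F, T, T]
r4 m[X5→φ2] = [T, T, T]
r4 m[X5→φ6] = [F, T, T]
r4 m[X5→φ7] = [F, T, T]
r4 m[X8→φ4] = [T, T, T]
r4 m[X8→φ5] = [T, T, T]
r4 m[X9→φ2] = [T, T, T]
r4 m[X9→φ5] = [T, T, T]
r4 m[X9→φ7] = [T, T, T]
r5 m[φ0→X14] = [T, T, T]
r5 m[φ0→X10] = [T, F, F]
r5 m[φ1→X14] = [F, T, T]
r5 m[φ1→X5] = [T, T, T]
r5 m[φ2→X5] = [F, T, T]
r5 m[φ2→X9] = [T, T, T]
r5 m[φ3→X10] = [T, T, T]
r5 m[φ3→X0] = [F, T, T]
r5 m[φ4→X0] = [T, T, T]
r5 m[φ4→X8] = [T, T, T]
r5 m[φ5→X8] = [T, T, T]
r5 m[φ5→X9] = [T, T, T]
r5 m[φ6→X14] = [T, T, F]
r5 m[φ6→X5] = [T, T, F]
r5 m[φ7→X5] = [T, T, T]
r5 m[φ7→X9] = [T, T, T]
r5 m[X14→φ0] = [F, T, F]
r5 m[X14→φ1] = [T, T, F]
r5 m[X14→φ6] = [F, T, T]
r5 m[X10→φ0] = [T, T, T]
r5 m[X10→φ3] = [T, F, F]
r5 m[X0→φ3] = [T, T, T]
r5 m[X0→φ4] = [F, T, T]
r5 m[X5→φ1] = [F, T, T]
r5 m[X5→φ2] = [T, T, T]
r5 m[X5→φ6] = [F, T, T]
r5 m[X5→φ7] = [F, T, T]
r5 m[X8→φ4] = [T, T, T]
r5 m[X8→φ5] = [T, T, T]
r5 m[X9→φ2] = [T, T, T]
r5 m[X9→φ5] = [T, T, T]
r5 m[X9→φ7] = [T, T, T]
r6 m[φ0→X14] = [T, T, T]
r6 m[φ0→X10] = [T, F, F]
r6 m[φ1→X14] = [F, T, T]
r6 m[φ1→X5] = [T, T, T]
r6 m[φ2→X5] = [F, T, T]
r6 m[φ2→X9] = [T, T, T]
r6 m[φ3→X10] = [T, T, T]
r6 m[φ3→X0] = [F, T, T]
r6 m[φ4→X0] = [T, T, T]
r6 m[φ4→X8] = [T, T, T]
r6 m[φ5→X8] = [T, T, T]
r6 m[φ5→X9] = [T, T, T]
r6 m[φ6→X14] = [T, T, F]
r6 m[φ6→X5] = [T, T, F]
r6 m[φ7→X5] = [T, T, T]
r6 m[φ7→X9] = [T, T, T]
r6 m[X14→φ0] = [F, T, F]
r6 m[X14→φ1] = [T, T, F]
r6 m[X14→φ6] = [F, T, T]
r6 m[X10→φ0] = [T, T, T]
r6 m[X10→φ3] = [T, F, F]
r6 m[X0→φ3] = [T, T, T]
r6 m[X0→φ4] = [F, T, T]
r6 m[X5→φ1] = [F, T, F]
r6 m[X5→φ2] = [T, T, F]
r6 m[X5→φ6] = [F, T, T]
r6 m[X5→φ7] = [F, T, F]
r6 m[X8→φ4] = [T, T, T]
r6 m[X8→φ5] = [T, T, T]
r6 m[X9→φ2] = [T, T, T]
r6 m[X9→φ5] = [T, T, T]
r6 m[X9→φ7] = [T, T, T]
r7 m[φ0→X14] = [T, T, T]
r7 m[φ0→X10] = [T, F, F]
r7 m[φ1→X14] = [F, T, F]
r7 m[φ1→X5] = [T, T, T]
r7 m[φ2→X5] = [F, T, T]
r7 m[φ2→X9] = [T, T, F]
r7 m[φ3→X10] = [T, T, T]
r7 m[φ3→X0] = [F, T, T]
r7 m[φ4→X0] = [T, T, T]
r7 m[φ4→X8] = [T, T, T]
r7 m[φ5→X8] = [T, T, T]
r7 m[φ5→X9] = [T, T, T]
r7 m[φ6→X14] = [T, T, F]
r7 m[φ6→X5] = [T, T, F]
r7 m[φ7→X5] = [T, T, T]
r7 m[φ7→X9] = [F, T, F]
r7 m[X14→φ0] = [F, T, F]
r7 m[X14→φ1] = [T, T, F]
r7 m[X14→φ6] = [F, T, T]
r7 m[X10→φ0] = [T, T, T]
r7 m[X10→φ3] = [T, F, F]
r7 m[X0→φ3] = [T, T, T]
r7 m[X0→φ4] = [F, T, T]
r7 m[X5→φ1] = [F, T, F]
r7 m[X5→φ2] = [T, T, F]
r7 m[X5→φ6] = [F, T, T]
r7 m[X5→φ7] = [F, T, F]
r7 m[X8→φ4] = [T, T, T]
r7 m[X8→φ5] = [T, T, T]
r7 m[X9→φ2] = [T, T, T]
r7 m[X9→φ5] = [T, T, T]
r7 m[X9→φ7] = [T, T, T]
r8 m[φ0→X14] = [T, T, T]
r8 m[φ0→X10] = [T, F, F]
r8 m[φ1→X14] = [F, T, F]
r8 m[φ1→X5] = [T, T, T]
r8 m[φ2→X5] = [F, T, T]
r8 m[φ2→X9] = [T, T, F]
r8 m[φ3→X10] = [T, T, T]
r8 m[φ3→X0] = [F, T, T]
r8 m[φ4→X0] = [T, T, T]
r8 m[φ4→X8] = [T, T, T]
r8 m[φ5→X8] = [T, T, T]
r8 m[φ5→X9] = [T, T, T]
r8 m[φ6→X14] = [T, T, F]
r8 m[φ6→X5] = [T, T, F]
r8 m[φ7→X5] = [T, T, T]
r8 m[φ7→X9] = [F, T, F]
r8 m[X14→φ0] = [F, T, F]
r8 m[X14→φ1] = [T, T, F]
r8 m[X14→φ6] = [F, T, F]
r8 m[X10→φ0] = [T, T, T]
r8 m[X10→φ3] = [T, F, F]
r8 m[X0→φ3] = [T, T, T]
r8 m[X0→φ4] = [F, T, T]
r8 m[X5→φ1] = [F, T, F]
r8 m[X5→φ2] = [T, T, F]
r8 m[X5→φ6] = [F, T, T]
r8 m[X5→φ7] = [F, T, F]
r8 m[X8→φ4] = [T, T, T]
r8 m[X8→φ5] = [T, T, T]
r8 m[X9→φ2] = [F, T, F]
r8 m[X9→φ5] = [F, T, F]
r8 m[X9→φ7] = [T, T, F]

message @ round 8 = [F, T, F]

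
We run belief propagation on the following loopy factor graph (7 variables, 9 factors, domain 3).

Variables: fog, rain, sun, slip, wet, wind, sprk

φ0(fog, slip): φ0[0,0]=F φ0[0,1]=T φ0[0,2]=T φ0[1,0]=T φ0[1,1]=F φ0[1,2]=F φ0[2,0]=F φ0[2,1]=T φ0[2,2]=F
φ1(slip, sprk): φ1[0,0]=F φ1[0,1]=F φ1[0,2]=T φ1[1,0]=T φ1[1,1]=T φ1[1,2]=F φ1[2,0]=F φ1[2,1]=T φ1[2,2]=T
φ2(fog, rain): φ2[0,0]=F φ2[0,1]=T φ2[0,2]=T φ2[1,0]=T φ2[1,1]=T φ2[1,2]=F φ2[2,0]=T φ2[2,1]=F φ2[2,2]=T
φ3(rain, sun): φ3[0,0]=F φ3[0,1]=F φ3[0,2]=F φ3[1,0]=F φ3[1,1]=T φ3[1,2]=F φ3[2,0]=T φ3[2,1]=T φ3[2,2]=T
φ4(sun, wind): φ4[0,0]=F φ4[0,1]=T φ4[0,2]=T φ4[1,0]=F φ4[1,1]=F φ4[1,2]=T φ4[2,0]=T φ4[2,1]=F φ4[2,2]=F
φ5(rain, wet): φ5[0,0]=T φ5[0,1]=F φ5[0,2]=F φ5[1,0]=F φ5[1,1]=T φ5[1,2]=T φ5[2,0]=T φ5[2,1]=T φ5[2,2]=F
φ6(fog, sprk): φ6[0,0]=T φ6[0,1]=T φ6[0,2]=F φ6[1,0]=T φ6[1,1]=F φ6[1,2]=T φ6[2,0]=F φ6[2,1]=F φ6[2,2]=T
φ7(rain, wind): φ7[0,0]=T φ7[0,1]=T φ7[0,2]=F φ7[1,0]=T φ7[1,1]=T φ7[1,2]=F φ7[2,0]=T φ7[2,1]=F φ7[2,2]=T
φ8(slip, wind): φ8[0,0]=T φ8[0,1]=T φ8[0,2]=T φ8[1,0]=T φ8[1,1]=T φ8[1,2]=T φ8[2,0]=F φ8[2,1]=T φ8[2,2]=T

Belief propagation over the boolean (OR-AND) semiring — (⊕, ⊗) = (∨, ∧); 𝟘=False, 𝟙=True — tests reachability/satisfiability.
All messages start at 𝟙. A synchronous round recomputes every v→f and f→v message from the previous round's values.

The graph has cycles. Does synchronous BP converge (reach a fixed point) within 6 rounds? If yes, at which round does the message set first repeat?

init: all messages = 𝟙 over 3 values
r1 m[φ0→fog] = [T, T, T]
r1 m[φ0→slip] = [T, T, T]
r1 m[φ1→slip] = [T, T, T]
r1 m[φ1→sprk] = [T, T, T]
r1 m[φ2→fog] = [T, T, T]
r1 m[φ2→rain] = [T, T, T]
r1 m[φ3→rain] = [F, T, T]
r1 m[φ3→sun] = [T, T, T]
r1 m[φ4→sun] = [T, T, T]
r1 m[φ4→wind] = [T, T, T]
r1 m[φ5→rain] = [T, T, T]
r1 m[φ5→wet] = [T, T, T]
r1 m[φ6→fog] = [T, T, T]
r1 m[φ6→sprk] = [T, T, T]
r1 m[φ7→rain] = [T, T, T]
r1 m[φ7→wind] = [T, T, T]
r1 m[φ8→slip] = [T, T, T]
r1 m[φ8→wind] = [T, T, T]
r1 m[fog→φ0] = [T, T, T]
r1 m[fog→φ2] = [T, T, T]
r1 m[fog→φ6] = [T, T, T]
r1 m[rain→φ2] = [T, T, T]
r1 m[rain→φ3] = [T, T, T]
r1 m[rain→φ5] = [T, T, T]
r1 m[rain→φ7] = [T, T, T]
r1 m[sun→φ3] = [T, T, T]
r1 m[sun→φ4] = [T, T, T]
r1 m[slip→φ0] = [T, T, T]
r1 m[slip→φ1] = [T, T, T]
r1 m[slip→φ8] = [T, T, T]
r1 m[wet→φ5] = [T, T, T]
r1 m[wind→φ4] = [T, T, T]
r1 m[wind→φ7] = [T, T, T]
r1 m[wind→φ8] = [T, T, T]
r1 m[sprk→φ1] = [T, T, T]
r1 m[sprk→φ6] = [T, T, T]
r2 m[φ0→fog] = [T, T, T]
r2 m[φ0→slip] = [T, T, T]
r2 m[φ1→slip] = [T, T, T]
r2 m[φ1→sprk] = [T, T, T]
r2 m[φ2→fog] = [T, T, T]
r2 m[φ2→rain] = [T, T, T]
r2 m[φ3→rain] = [F, T, T]
r2 m[φ3→sun] = [T, T, T]
r2 m[φ4→sun] = [T, T, T]
r2 m[φ4→wind] = [T, T, T]
r2 m[φ5→rain] = [T, T, T]
r2 m[φ5→wet] = [T, T, T]
r2 m[φ6→fog] = [T, T, T]
r2 m[φ6→sprk] = [T, T, T]
r2 m[φ7→rain] = [T, T, T]
r2 m[φ7→wind] = [T, T, T]
r2 m[φ8→slip] = [T, T, T]
r2 m[φ8→wind] = [T, T, T]
r2 m[fog→φ0] = [T, T, T]
r2 m[fog→φ2] = [T, T, T]
r2 m[fog→φ6] = [T, T, T]
r2 m[rain→φ2] = [F, T, T]
r2 m[rain→φ3] = [T, T, T]
r2 m[rain→φ5] = [F, T, T]
r2 m[rain→φ7] = [F, T, T]
r2 m[sun→φ3] = [T, T, T]
r2 m[sun→φ4] = [T, T, T]
r2 m[slip→φ0] = [T, T, T]
r2 m[slip→φ1] = [T, T, T]
r2 m[slip→φ8] = [T, T, T]
r2 m[wet→φ5] = [T, T, T]
r2 m[wind→φ4] = [T, T, T]
r2 m[wind→φ7] = [T, T, T]
r2 m[wind→φ8] = [T, T, T]
r2 m[sprk→φ1] = [T, T, T]
r2 m[sprk→φ6] = [T, T, T]
r3 m[φ0→fog] = [T, T, T]
r3 m[φ0→slip] = [T, T, T]
r3 m[φ1→slip] = [T, T, T]
r3 m[φ1→sprk] = [T, T, T]
r3 m[φ2→fog] = [T, T, T]
r3 m[φ2→rain] = [T, T, T]
r3 m[φ3→rain] = [F, T, T]
r3 m[φ3→sun] = [T, T, T]
r3 m[φ4→sun] = [T, T, T]
r3 m[φ4→wind] = [T, T, T]
r3 m[φ5→rain] = [T, T, T]
r3 m[φ5→wet] = [T, T, T]
r3 m[φ6→fog] = [T, T, T]
r3 m[φ6→sprk] = [T, T, T]
r3 m[φ7→rain] = [T, T, T]
r3 m[φ7→wind] = [T, T, T]
r3 m[φ8→slip] = [T, T, T]
r3 m[φ8→wind] = [T, T, T]
r3 m[fog→φ0] = [T, T, T]
r3 m[fog→φ2] = [T, T, T]
r3 m[fog→φ6] = [T, T, T]
r3 m[rain→φ2] = [F, T, T]
r3 m[rain→φ3] = [T, T, T]
r3 m[rain→φ5] = [F, T, T]
r3 m[rain→φ7] = [F, T, T]
r3 m[sun→φ3] = [T, T, T]
r3 m[sun→φ4] = [T, T, T]
r3 m[slip→φ0] = [T, T, T]
r3 m[slip→φ1] = [T, T, T]
r3 m[slip→φ8] = [T, T, T]
r3 m[wet→φ5] = [T, T, T]
r3 m[wind→φ4] = [T, T, T]
r3 m[wind→φ7] = [T, T, T]
r3 m[wind→φ8] = [T, T, T]
r3 m[sprk→φ1] = [T, T, T]
r3 m[sprk→φ6] = [T, T, T]
fixed point reached at round 3
messages reach a fixed point at round 3

CONVERGED at round 3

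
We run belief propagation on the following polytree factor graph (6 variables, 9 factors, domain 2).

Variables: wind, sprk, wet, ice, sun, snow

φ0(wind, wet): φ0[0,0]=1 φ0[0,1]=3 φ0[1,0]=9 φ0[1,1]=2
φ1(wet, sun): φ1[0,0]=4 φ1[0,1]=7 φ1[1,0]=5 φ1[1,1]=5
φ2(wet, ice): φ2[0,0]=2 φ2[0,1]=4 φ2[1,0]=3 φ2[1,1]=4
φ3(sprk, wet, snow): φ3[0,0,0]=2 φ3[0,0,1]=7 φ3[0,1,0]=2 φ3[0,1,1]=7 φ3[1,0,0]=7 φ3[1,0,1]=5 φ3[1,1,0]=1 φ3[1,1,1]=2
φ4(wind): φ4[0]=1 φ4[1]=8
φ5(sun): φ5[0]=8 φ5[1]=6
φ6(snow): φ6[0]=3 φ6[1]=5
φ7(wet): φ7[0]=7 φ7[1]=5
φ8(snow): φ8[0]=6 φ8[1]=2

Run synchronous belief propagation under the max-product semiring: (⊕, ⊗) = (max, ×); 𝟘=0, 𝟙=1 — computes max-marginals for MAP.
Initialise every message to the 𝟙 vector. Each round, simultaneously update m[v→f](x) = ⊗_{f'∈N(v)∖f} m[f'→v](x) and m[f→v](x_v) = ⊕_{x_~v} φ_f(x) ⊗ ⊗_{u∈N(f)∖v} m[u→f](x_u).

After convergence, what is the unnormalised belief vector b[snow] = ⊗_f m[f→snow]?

init: all messages = 𝟙 over 2 values
r1 m[φ0→wind] = [3, 9]
r1 m[φ0→wet] = [9, 3]
r1 m[φ1→wet] = [7, 5]
r1 m[φ1→sun] = [5, 7]
r1 m[φ2→wet] = [4, 4]
r1 m[φ2→ice] = [3, 4]
r1 m[φ3→sprk] = [7, 7]
r1 m[φ3→wet] = [7, 7]
r1 m[φ3→snow] = [7, 7]
r1 m[φ4→wind] = [1, 8]
r1 m[φ5→sun] = [8, 6]
r1 m[φ6→snow] = [3, 5]
r1 m[φ7→wet] = [7, 5]
r1 m[φ8→snow] = [6, 2]
r1 m[wind→φ0] = [1, 1]
r1 m[wind→φ4] = [1, 1]
r1 m[sprk→φ3] = [1, 1]
r1 m[wet→φ0] = [1, 1]
r1 m[wet→φ1] = [1, 1]
r1 m[wet→φ2] = [1, 1]
r1 m[wet→φ3] = [1, 1]
r1 m[wet→φ7] = [1, 1]
r1 m[ice→φ2] = [1, 1]
r1 m[sun→φ1] = [1, 1]
r1 m[sun→φ5] = [1, 1]
r1 m[snow→φ3] = [1, 1]
r1 m[snow→φ6] = [1, 1]
r1 m[snow→φ8] = [1, 1]
r2 m[φ0→wind] = [3, 9]
r2 m[φ0→wet] = [9, 3]
r2 m[φ1→wet] = [7, 5]
r2 m[φ1→sun] = [5, 7]
r2 m[φ2→wet] = [4, 4]
r2 m[φ2→ice] = [3, 4]
r2 m[φ3→sprk] = [7, 7]
r2 m[φ3→wet] = [7, 7]
r2 m[φ3→snow] = [7, 7]
r2 m[φ4→wind] = [1, 8]
r2 m[φ5→sun] = [8, 6]
r2 m[φ6→snow] = [3, 5]
r2 m[φ7→wet] = [7, 5]
r2 m[φ8→snow] = [6, 2]
r2 m[wind→φ0] = [1, 8]
r2 m[wind→φ4] = [3, 9]
r2 m[sprk→φ3] = [1, 1]
r2 m[wet→φ0] = [1372, 700]
r2 m[wet→φ1] = [1764, 420]
r2 m[wet→φ2] = [3087, 525]
r2 m[wet→φ3] = [1764, 300]
r2 m[wet→φ7] = [1764, 420]
r2 m[ice→φ2] = [1, 1]
r2 m[sun→φ1] = [8, 6]
r2 m[sun→φ5] = [5, 7]
r2 m[snow→φ3] = [18, 10]
r2 m[snow→φ6] = [42, 14]
r2 m[snow→φ8] = [21, 35]
r3 m[φ0→wind] = [2100, 12348]
r3 m[φ0→wet] = [72, 16]
r3 m[φ1→wet] = [42, 40]
r3 m[φ1→sun] = [7056, 12348]
r3 m[φ2→wet] = [4, 4]
r3 m[φ2→ice] = [6174, 12348]
r3 m[φ3→sprk] = [123480, 222264]
r3 m[φ3→wet] = [126, 70]
r3 m[φ3→snow] = [12348, 12348]
r3 m[φ4→wind] = [1, 8]
r3 m[φ5→sun] = [8, 6]
r3 m[φ6→snow] = [3, 5]
r3 m[φ7→wet] = [7, 5]
r3 m[φ8→snow] = [6, 2]
r3 m[wind→φ0] = [1, 8]
r3 m[wind→φ4] = [3, 9]
r3 m[sprk→φ3] = [1, 1]
r3 m[wet→φ0] = [1372, 700]
r3 m[wet→φ1] = [1764, 420]
r3 m[wet→φ2] = [3087, 525]
r3 m[wet→φ3] = [1764, 300]
r3 m[wet→φ7] = [1764, 420]
r3 m[ice→φ2] = [1, 1]
r3 m[sun→φ1] = [8, 6]
r3 m[sun→φ5] = [5, 7]
r3 m[snow→φ3] = [18, 10]
r3 m[snow→φ6] = [42, 14]
r3 m[snow→φ8] = [21, 35]
r4 m[φ0→wind] = [2100, 12348]
r4 m[φ0→wet] = [72, 16]
r4 m[φ1→wet] = [42, 40]
r4 m[φ1→sun] = [7056, 12348]
r4 m[φ2→wet] = [4, 4]
r4 m[φ2→ice] = [6174, 12348]
r4 m[φ3→sprk] = [123480, 222264]
r4 m[φ3→wet] = [126, 70]
r4 m[φ3→snow] = [12348, 12348]
r4 m[φ4→wind] = [1, 8]
r4 m[φ5→sun] = [8, 6]
r4 m[φ6→snow] = [3, 5]
r4 m[φ7→wet] = [7, 5]
r4 m[φ8→snow] = [6, 2]
r4 m[wind→φ0] = [1, 8]
r4 m[wind→φ4] = [2100, 12348]
r4 m[sprk→φ3] = [1, 1]
r4 m[wet→φ0] = [148176, 56000]
r4 m[wet→φ1] = [254016, 22400]
r4 m[wet→φ2] = [2667168, 224000]
r4 m[wet→φ3] = [84672, 12800]
r4 m[wet→φ7] = [1524096, 179200]
r4 m[ice→φ2] = [1, 1]
r4 m[sun→φ1] = [8, 6]
r4 m[sun→φ5] = [7056, 12348]
r4 m[snow→φ3] = [18, 10]
r4 m[snow→φ6] = [74088, 24696]
r4 m[snow→φ8] = [37044, 61740]
r5 m[φ0→wind] = [168000, 1333584]
r5 m[φ0→wet] = [72, 16]
r5 m[φ1→wet] = [42, 40]
r5 m[φ1→sun] = [1016064, 1778112]
r5 m[φ2→wet] = [4, 4]
r5 m[φ2→ice] = [5334336, 10668672]
r5 m[φ3→sprk] = [5927040, 10668672]
r5 m[φ3→wet] = [126, 70]
r5 m[φ3→snow] = [592704, 592704]
r5 m[φ4→wind] = [1, 8]
r5 m[φ5→sun] = [8, 6]
r5 m[φ6→snow] = [3, 5]
r5 m[φ7→wet] = [7, 5]
r5 m[φ8→snow] = [6, 2]
r5 m[wind→φ0] = [1, 8]
r5 m[wind→φ4] = [2100, 12348]
r5 m[sprk→φ3] = [1, 1]
r5 m[wet→φ0] = [148176, 56000]
r5 m[wet→φ1] = [254016, 22400]
r5 m[wet→φ2] = [2667168, 224000]
r5 m[wet→φ3] = [84672, 12800]
r5 m[wet→φ7] = [1524096, 179200]
r5 m[ice→φ2] = [1, 1]
r5 m[sun→φ1] = [8, 6]
r5 m[sun→φ5] = [7056, 12348]
r5 m[snow→φ3] = [18, 10]
r5 m[snow→φ6] = [74088, 24696]
r5 m[snow→φ8] = [37044, 61740]
r6 m[φ0→wind] = [168000, 1333584]
r6 m[φ0→wet] = [72, 16]
r6 m[φ1→wet] = [42, 40]
r6 m[φ1→sun] = [1016064, 1778112]
r6 m[φ2→wet] = [4, 4]
r6 m[φ2→ice] = [5334336, 10668672]
r6 m[φ3→sprk] = [5927040, 10668672]
r6 m[φ3→wet] = [126, 70]
r6 m[φ3→snow] = [592704, 592704]
r6 m[φ4→wind] = [1, 8]
r6 m[φ5→sun] = [8, 6]
r6 m[φ6→snow] = [3, 5]
r6 m[φ7→wet] = [7, 5]
r6 m[φ8→snow] = [6, 2]
r6 m[wind→φ0] = [1, 8]
r6 m[wind→φ4] = [168000, 1333584]
r6 m[sprk→φ3] = [1, 1]
r6 m[wet→φ0] = [148176, 56000]
r6 m[wet→φ1] = [254016, 22400]
r6 m[wet→φ2] = [2667168, 224000]
r6 m[wet→φ3] = [84672, 12800]
r6 m[wet→φ7] = [1524096, 179200]
r6 m[ice→φ2] = [1, 1]
r6 m[sun→φ1] = [8, 6]
r6 m[sun→φ5] = [1016064, 1778112]
r6 m[snow→φ3] = [18, 10]
r6 m[snow→φ6] = [3556224, 1185408]
r6 m[snow→φ8] = [1778112, 2963520]
r7 m[φ0→wind] = [168000, 1333584]
r7 m[φ0→wet] = [72, 16]
r7 m[φ1→wet] = [42, 40]
r7 m[φ1→sun] = [1016064, 1778112]
r7 m[φ2→wet] = [4, 4]
r7 m[φ2→ice] = [5334336, 10668672]
r7 m[φ3→sprk] = [5927040, 10668672]
r7 m[φ3→wet] = [126, 70]
r7 m[φ3→snow] = [592704, 592704]
r7 m[φ4→wind] = [1, 8]
r7 m[φ5→sun] = [8, 6]
r7 m[φ6→snow] = [3, 5]
r7 m[φ7→wet] = [7, 5]
r7 m[φ8→snow] = [6, 2]
r7 m[wind→φ0] = [1, 8]
r7 m[wind→φ4] = [168000, 1333584]
r7 m[sprk→φ3] = [1, 1]
r7 m[wet→φ0] = [148176, 56000]
r7 m[wet→φ1] = [254016, 22400]
r7 m[wet→φ2] = [2667168, 224000]
r7 m[wet→φ3] = [84672, 12800]
r7 m[wet→φ7] = [1524096, 179200]
r7 m[ice→φ2] = [1, 1]
r7 m[sun→φ1] = [8, 6]
r7 m[sun→φ5] = [1016064, 1778112]
r7 m[snow→φ3] = [18, 10]
r7 m[snow→φ6] = [3556224, 1185408]
r7 m[snow→φ8] = [1778112, 2963520]
fixed point reached at round 7
b[snow] = ⊗ incoming = [10668672, 5927040]

b[snow] = [10668672, 5927040]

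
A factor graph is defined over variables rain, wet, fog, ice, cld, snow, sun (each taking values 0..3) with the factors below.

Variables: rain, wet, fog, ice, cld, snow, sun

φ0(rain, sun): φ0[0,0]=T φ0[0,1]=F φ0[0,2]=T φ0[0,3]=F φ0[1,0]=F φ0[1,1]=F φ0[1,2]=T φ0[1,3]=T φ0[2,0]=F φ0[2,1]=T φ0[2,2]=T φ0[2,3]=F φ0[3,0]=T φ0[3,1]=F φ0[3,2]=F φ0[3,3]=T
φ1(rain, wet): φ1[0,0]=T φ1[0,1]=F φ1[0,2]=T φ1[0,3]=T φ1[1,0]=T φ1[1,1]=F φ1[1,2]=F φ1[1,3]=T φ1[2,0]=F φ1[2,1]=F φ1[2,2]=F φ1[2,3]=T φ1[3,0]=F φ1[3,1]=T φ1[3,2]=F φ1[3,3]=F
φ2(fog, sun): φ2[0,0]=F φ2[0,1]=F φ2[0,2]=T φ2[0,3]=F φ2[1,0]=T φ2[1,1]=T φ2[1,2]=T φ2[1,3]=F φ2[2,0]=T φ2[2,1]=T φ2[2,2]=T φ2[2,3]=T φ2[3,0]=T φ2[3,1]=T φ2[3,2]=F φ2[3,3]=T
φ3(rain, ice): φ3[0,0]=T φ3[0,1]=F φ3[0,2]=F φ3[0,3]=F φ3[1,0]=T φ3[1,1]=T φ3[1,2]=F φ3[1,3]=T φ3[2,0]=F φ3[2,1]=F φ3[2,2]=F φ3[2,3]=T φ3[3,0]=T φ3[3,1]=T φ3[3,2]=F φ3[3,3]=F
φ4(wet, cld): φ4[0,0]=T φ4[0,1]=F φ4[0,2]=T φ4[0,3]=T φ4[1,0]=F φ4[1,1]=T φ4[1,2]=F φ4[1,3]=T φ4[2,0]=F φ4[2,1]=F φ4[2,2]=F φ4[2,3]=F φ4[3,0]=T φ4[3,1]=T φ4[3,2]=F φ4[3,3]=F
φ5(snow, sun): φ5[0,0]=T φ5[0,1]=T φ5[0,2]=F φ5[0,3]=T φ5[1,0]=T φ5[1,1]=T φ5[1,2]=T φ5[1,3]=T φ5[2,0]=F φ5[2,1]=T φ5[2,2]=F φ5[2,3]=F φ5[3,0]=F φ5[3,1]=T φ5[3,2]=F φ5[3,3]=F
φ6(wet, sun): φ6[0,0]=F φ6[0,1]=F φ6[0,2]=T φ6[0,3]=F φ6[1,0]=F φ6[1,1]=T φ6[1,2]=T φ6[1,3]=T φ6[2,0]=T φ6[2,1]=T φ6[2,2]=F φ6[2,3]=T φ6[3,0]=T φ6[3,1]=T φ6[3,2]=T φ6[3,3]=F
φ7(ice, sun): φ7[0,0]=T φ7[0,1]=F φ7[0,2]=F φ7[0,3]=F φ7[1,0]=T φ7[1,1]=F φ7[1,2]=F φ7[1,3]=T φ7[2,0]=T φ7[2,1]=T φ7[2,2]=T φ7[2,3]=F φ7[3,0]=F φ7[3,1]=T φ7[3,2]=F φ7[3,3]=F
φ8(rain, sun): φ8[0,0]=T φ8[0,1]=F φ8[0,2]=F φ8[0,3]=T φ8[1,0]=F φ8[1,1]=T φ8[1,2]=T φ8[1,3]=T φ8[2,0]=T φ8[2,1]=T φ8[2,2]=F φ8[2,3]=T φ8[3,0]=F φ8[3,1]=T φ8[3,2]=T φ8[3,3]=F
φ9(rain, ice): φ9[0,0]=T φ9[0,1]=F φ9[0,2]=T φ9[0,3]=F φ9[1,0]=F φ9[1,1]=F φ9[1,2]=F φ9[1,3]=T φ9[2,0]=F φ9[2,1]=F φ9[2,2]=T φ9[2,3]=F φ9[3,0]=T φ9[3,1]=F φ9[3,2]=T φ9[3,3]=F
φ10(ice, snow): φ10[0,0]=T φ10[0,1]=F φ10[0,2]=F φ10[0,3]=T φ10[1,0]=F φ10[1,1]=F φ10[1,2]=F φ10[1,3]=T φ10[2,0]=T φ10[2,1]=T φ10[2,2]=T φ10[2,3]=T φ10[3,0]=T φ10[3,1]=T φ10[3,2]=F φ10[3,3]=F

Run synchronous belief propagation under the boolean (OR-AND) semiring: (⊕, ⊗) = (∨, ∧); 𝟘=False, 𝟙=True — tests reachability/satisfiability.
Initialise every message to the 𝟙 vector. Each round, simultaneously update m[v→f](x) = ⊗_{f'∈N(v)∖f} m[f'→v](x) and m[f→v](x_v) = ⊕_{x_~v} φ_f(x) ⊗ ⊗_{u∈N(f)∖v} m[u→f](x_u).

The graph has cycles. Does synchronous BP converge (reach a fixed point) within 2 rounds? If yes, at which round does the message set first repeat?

NOT CONVERGED within 2 rounds

init: all messages = 𝟙 over 4 values
r1 m[φ0→rain] = [T, T, T, T]
r1 m[φ0→sun] = [T, T, T, T]
r1 m[φ1→rain] = [T, T, T, T]
r1 m[φ1→wet] = [T, T, T, T]
r1 m[φ2→fog] = [T, T, T, T]
r1 m[φ2→sun] = [T, T, T, T]
r1 m[φ3→rain] = [T, T, T, T]
r1 m[φ3→ice] = [T, T, F, T]
r1 m[φ4→wet] = [T, T, F, T]
r1 m[φ4→cld] = [T, T, T, T]
r1 m[φ5→snow] = [T, T, T, T]
r1 m[φ5→sun] = [T, T, T, T]
r1 m[φ6→wet] = [T, T, T, T]
r1 m[φ6→sun] = [T, T, T, T]
r1 m[φ7→ice] = [T, T, T, T]
r1 m[φ7→sun] = [T, T, T, T]
r1 m[φ8→rain] = [T, T, T, T]
r1 m[φ8→sun] = [T, T, T, T]
r1 m[φ9→rain] = [T, T, T, T]
r1 m[φ9→ice] = [T, F, T, T]
r1 m[φ10→ice] = [T, T, T, T]
r1 m[φ10→snow] = [T, T, T, T]
r1 m[rain→φ0] = [T, T, T, T]
r1 m[rain→φ1] = [T, T, T, T]
r1 m[rain→φ3] = [T, T, T, T]
r1 m[rain→φ8] = [T, T, T, T]
r1 m[rain→φ9] = [T, T, T, T]
r1 m[wet→φ1] = [T, T, T, T]
r1 m[wet→φ4] = [T, T, T, T]
r1 m[wet→φ6] = [T, T, T, T]
r1 m[fog→φ2] = [T, T, T, T]
r1 m[ice→φ3] = [T, T, T, T]
r1 m[ice→φ7] = [T, T, T, T]
r1 m[ice→φ9] = [T, T, T, T]
r1 m[ice→φ10] = [T, T, T, T]
r1 m[cld→φ4] = [T, T, T, T]
r1 m[snow→φ5] = [T, T, T, T]
r1 m[snow→φ10] = [T, T, T, T]
r1 m[sun→φ0] = [T, T, T, T]
r1 m[sun→φ2] = [T, T, T, T]
r1 m[sun→φ5] = [T, T, T, T]
r1 m[sun→φ6] = [T, T, T, T]
r1 m[sun→φ7] = [T, T, T, T]
r1 m[sun→φ8] = [T, T, T, T]
r2 m[φ0→rain] = [T, T, T, T]
r2 m[φ0→sun] = [T, T, T, T]
r2 m[φ1→rain] = [T, T, T, T]
r2 m[φ1→wet] = [T, T, T, T]
r2 m[φ2→fog] = [T, T, T, T]
r2 m[φ2→sun] = [T, T, T, T]
r2 m[φ3→rain] = [T, T, T, T]
r2 m[φ3→ice] = [T, T, F, T]
r2 m[φ4→wet] = [T, T, F, T]
r2 m[φ4→cld] = [T, T, T, T]
r2 m[φ5→snow] = [T, T, T, T]
r2 m[φ5→sun] = [T, T, T, T]
r2 m[φ6→wet] = [T, T, T, T]
r2 m[φ6→sun] = [T, T, T, T]
r2 m[φ7→ice] = [T, T, T, T]
r2 m[φ7→sun] = [T, T, T, T]
r2 m[φ8→rain] = [T, T, T, T]
r2 m[φ8→sun] = [T, T, T, T]
r2 m[φ9→rain] = [T, T, T, T]
r2 m[φ9→ice] = [T, F, T, T]
r2 m[φ10→ice] = [T, T, T, T]
r2 m[φ10→snow] = [T, T, T, T]
r2 m[rain→φ0] = [T, T, T, T]
r2 m[rain→φ1] = [T, T, T, T]
r2 m[rain→φ3] = [T, T, T, T]
r2 m[rain→φ8] = [T, T, T, T]
r2 m[rain→φ9] = [T, T, T, T]
r2 m[wet→φ1] = [T, T, F, T]
r2 m[wet→φ4] = [T, T, T, T]
r2 m[wet→φ6] = [T, T, F, T]
r2 m[fog→φ2] = [T, T, T, T]
r2 m[ice→φ3] = [T, F, T, T]
r2 m[ice→φ7] = [T, F, F, T]
r2 m[ice→φ9] = [T, T, F, T]
r2 m[ice→φ10] = [T, F, F, T]
r2 m[cld→φ4] = [T, T, T, T]
r2 m[snow→φ5] = [T, T, T, T]
r2 m[snow→φ10] = [T, T, T, T]
r2 m[sun→φ0] = [T, T, T, T]
r2 m[sun→φ2] = [T, T, T, T]
r2 m[sun→φ5] = [T, T, T, T]
r2 m[sun→φ6] = [T, T, T, T]
r2 m[sun→φ7] = [T, T, T, T]
r2 m[sun→φ8] = [T, T, T, T]
no fixed point within 2 rounds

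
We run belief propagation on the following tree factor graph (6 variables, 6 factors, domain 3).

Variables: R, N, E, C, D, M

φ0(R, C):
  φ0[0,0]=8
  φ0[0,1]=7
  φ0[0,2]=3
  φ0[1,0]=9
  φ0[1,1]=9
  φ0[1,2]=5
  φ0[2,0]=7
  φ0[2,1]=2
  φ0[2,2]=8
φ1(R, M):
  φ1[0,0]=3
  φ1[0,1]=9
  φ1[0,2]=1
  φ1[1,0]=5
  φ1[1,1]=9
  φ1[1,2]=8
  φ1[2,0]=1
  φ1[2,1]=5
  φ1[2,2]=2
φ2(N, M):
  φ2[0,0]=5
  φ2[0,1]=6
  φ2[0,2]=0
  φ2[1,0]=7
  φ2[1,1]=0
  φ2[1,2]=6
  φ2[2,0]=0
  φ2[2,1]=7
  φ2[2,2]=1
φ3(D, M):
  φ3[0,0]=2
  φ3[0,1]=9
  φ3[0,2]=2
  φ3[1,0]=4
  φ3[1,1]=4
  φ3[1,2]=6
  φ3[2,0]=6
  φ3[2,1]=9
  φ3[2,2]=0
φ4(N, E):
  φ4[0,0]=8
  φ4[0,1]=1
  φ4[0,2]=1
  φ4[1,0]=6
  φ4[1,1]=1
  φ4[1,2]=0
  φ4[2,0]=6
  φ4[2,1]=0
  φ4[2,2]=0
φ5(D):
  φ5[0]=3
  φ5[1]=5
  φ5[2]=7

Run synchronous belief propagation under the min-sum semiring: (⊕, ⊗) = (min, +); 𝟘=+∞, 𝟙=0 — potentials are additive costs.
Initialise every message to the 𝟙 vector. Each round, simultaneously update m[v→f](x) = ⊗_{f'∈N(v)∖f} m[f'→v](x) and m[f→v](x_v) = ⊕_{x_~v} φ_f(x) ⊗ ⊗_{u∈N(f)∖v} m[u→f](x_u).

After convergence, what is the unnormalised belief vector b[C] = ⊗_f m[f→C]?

b[C] = [13, 8, 10]

init: all messages = 𝟙 over 3 values
r1 m[φ0→R] = [3, 5, 2]
r1 m[φ0→C] = [7, 2, 3]
r1 m[φ1→R] = [1, 5, 1]
r1 m[φ1→M] = [1, 5, 1]
r1 m[φ2→N] = [0, 0, 0]
r1 m[φ2→M] = [0, 0, 0]
r1 m[φ3→D] = [2, 4, 0]
r1 m[φ3→M] = [2, 4, 0]
r1 m[φ4→N] = [1, 0, 0]
r1 m[φ4→E] = [6, 0, 0]
r1 m[φ5→D] = [3, 5, 7]
r1 m[R→φ0] = [0, 0, 0]
r1 m[R→φ1] = [0, 0, 0]
r1 m[N→φ2] = [0, 0, 0]
r1 m[N→φ4] = [0, 0, 0]
r1 m[E→φ4] = [0, 0, 0]
r1 m[C→φ0] = [0, 0, 0]
r1 m[D→φ3] = [0, 0, 0]
r1 m[D→φ5] = [0, 0, 0]
r1 m[M→φ1] = [0, 0, 0]
r1 m[M→φ2] = [0, 0, 0]
r1 m[M→φ3] = [0, 0, 0]
r2 m[φ0→R] = [3, 5, 2]
r2 m[φ0→C] = [7, 2, 3]
r2 m[φ1→R] = [1, 5, 1]
r2 m[φ1→M] = [1, 5, 1]
r2 m[φ2→N] = [0, 0, 0]
r2 m[φ2→M] = [0, 0, 0]
r2 m[φ3→D] = [2, 4, 0]
r2 m[φ3→M] = [2, 4, 0]
r2 m[φ4→N] = [1, 0, 0]
r2 m[φ4→E] = [6, 0, 0]
r2 m[φ5→D] = [3, 5, 7]
r2 m[R→φ0] = [1, 5, 1]
r2 m[R→φ1] = [3, 5, 2]
r2 m[N→φ2] = [1, 0, 0]
r2 m[N→φ4] = [0, 0, 0]
r2 m[E→φ4] = [0, 0, 0]
r2 m[C→φ0] = [0, 0, 0]
r2 m[D→φ3] = [3, 5, 7]
r2 m[D→φ5] = [2, 4, 0]
r2 m[M→φ1] = [2, 4, 0]
r2 m[M→φ2] = [3, 9, 1]
r2 m[M→φ3] = [1, 5, 1]
r3 m[φ0→R] = [3, 5, 2]
r3 m[φ0→C] = [8, 3, 4]
r3 m[φ1→R] = [1, 7, 2]
r3 m[φ1→M] = [3, 7, 4]
r3 m[φ2→N] = [1, 7, 2]
r3 m[φ2→M] = [0, 0, 1]
r3 m[φ3→D] = [3, 5, 1]
r3 m[φ3→M] = [5, 9, 5]
r3 m[φ4→N] = [1, 0, 0]
r3 m[φ4→E] = [6, 0, 0]
r3 m[φ5→D] = [3, 5, 7]
r3 m[R→φ0] = [1, 5, 1]
r3 m[R→φ1] = [3, 5, 2]
r3 m[N→φ2] = [1, 0, 0]
r3 m[N→φ4] = [0, 0, 0]
r3 m[E→φ4] = [0, 0, 0]
r3 m[C→φ0] = [0, 0, 0]
r3 m[D→φ3] = [3, 5, 7]
r3 m[D→φ5] = [2, 4, 0]
r3 m[M→φ1] = [2, 4, 0]
r3 m[M→φ2] = [3, 9, 1]
r3 m[M→φ3] = [1, 5, 1]
r4 m[φ0→R] = [3, 5, 2]
r4 m[φ0→C] = [8, 3, 4]
r4 m[φ1→R] = [1, 7, 2]
r4 m[φ1→M] = [3, 7, 4]
r4 m[φ2→N] = [1, 7, 2]
r4 m[φ2→M] = [0, 0, 1]
r4 m[φ3→D] = [3, 5, 1]
r4 m[φ3→M] = [5, 9, 5]
r4 m[φ4→N] = [1, 0, 0]
r4 m[φ4→E] = [6, 0, 0]
r4 m[φ5→D] = [3, 5, 7]
r4 m[R→φ0] = [1, 7, 2]
r4 m[R→φ1] = [3, 5, 2]
r4 m[N→φ2] = [1, 0, 0]
r4 m[N→φ4] = [1, 7, 2]
r4 m[E→φ4] = [0, 0, 0]
r4 m[C→φ0] = [0, 0, 0]
r4 m[D→φ3] = [3, 5, 7]
r4 m[D→φ5] = [3, 5, 1]
r4 m[M→φ1] = [5, 9, 6]
r4 m[M→φ2] = [8, 16, 9]
r4 m[M→φ3] = [3, 7, 5]
r5 m[φ0→R] = [3, 5, 2]
r5 m[φ0→C] = [9, 4, 4]
r5 m[φ1→R] = [7, 10, 6]
r5 m[φ1→M] = [3, 7, 4]
r5 m[φ2→N] = [9, 15, 8]
r5 m[φ2→M] = [0, 0, 1]
r5 m[φ3→D] = [5, 7, 5]
r5 m[φ3→M] = [5, 9, 5]
r5 m[φ4→N] = [1, 0, 0]
r5 m[φ4→E] = [8, 2, 2]
r5 m[φ5→D] = [3, 5, 7]
r5 m[R→φ0] = [1, 7, 2]
r5 m[R→φ1] = [3, 5, 2]
r5 m[N→φ2] = [1, 0, 0]
r5 m[N→φ4] = [1, 7, 2]
r5 m[E→φ4] = [0, 0, 0]
r5 m[C→φ0] = [0, 0, 0]
r5 m[D→φ3] = [3, 5, 7]
r5 m[D→φ5] = [3, 5, 1]
r5 m[M→φ1] = [5, 9, 6]
r5 m[M→φ2] = [8, 16, 9]
r5 m[M→φ3] = [3, 7, 5]
r6 m[φ0→R] = [3, 5, 2]
r6 m[φ0→C] = [9, 4, 4]
r6 m[φ1→R] = [7, 10, 6]
r6 m[φ1→M] = [3, 7, 4]
r6 m[φ2→N] = [9, 15, 8]
r6 m[φ2→M] = [0, 0, 1]
r6 m[φ3→D] = [5, 7, 5]
r6 m[φ3→M] = [5, 9, 5]
r6 m[φ4→N] = [1, 0, 0]
r6 m[φ4→E] = [8, 2, 2]
r6 m[φ5→D] = [3, 5, 7]
r6 m[R→φ0] = [7, 10, 6]
r6 m[R→φ1] = [3, 5, 2]
r6 m[N→φ2] = [1, 0, 0]
r6 m[N→φ4] = [9, 15, 8]
r6 m[E→φ4] = [0, 0, 0]
r6 m[C→φ0] = [0, 0, 0]
r6 m[D→φ3] = [3, 5, 7]
r6 m[D→φ5] = [5, 7, 5]
r6 m[M→φ1] = [5, 9, 6]
r6 m[M→φ2] = [8, 16, 9]
r6 m[M→φ3] = [3, 7, 5]
r7 m[φ0→R] = [3, 5, 2]
r7 m[φ0→C] = [13, 8, 10]
r7 m[φ1→R] = [7, 10, 6]
r7 m[φ1→M] = [3, 7, 4]
r7 m[φ2→N] = [9, 15, 8]
r7 m[φ2→M] = [0, 0, 1]
r7 m[φ3→D] = [5, 7, 5]
r7 m[φ3→M] = [5, 9, 5]
r7 m[φ4→N] = [1, 0, 0]
r7 m[φ4→E] = [14, 8, 8]
r7 m[φ5→D] = [3, 5, 7]
r7 m[R→φ0] = [7, 10, 6]
r7 m[R→φ1] = [3, 5, 2]
r7 m[N→φ2] = [1, 0, 0]
r7 m[N→φ4] = [9, 15, 8]
r7 m[E→φ4] = [0, 0, 0]
r7 m[C→φ0] = [0, 0, 0]
r7 m[D→φ3] = [3, 5, 7]
r7 m[D→φ5] = [5, 7, 5]
r7 m[M→φ1] = [5, 9, 6]
r7 m[M→φ2] = [8, 16, 9]
r7 m[M→φ3] = [3, 7, 5]
r8 m[φ0→R] = [3, 5, 2]
r8 m[φ0→C] = [13, 8, 10]
r8 m[φ1→R] = [7, 10, 6]
r8 m[φ1→M] = [3, 7, 4]
r8 m[φ2→N] = [9, 15, 8]
r8 m[φ2→M] = [0, 0, 1]
r8 m[φ3→D] = [5, 7, 5]
r8 m[φ3→M] = [5, 9, 5]
r8 m[φ4→N] = [1, 0, 0]
r8 m[φ4→E] = [14, 8, 8]
r8 m[φ5→D] = [3, 5, 7]
r8 m[R→φ0] = [7, 10, 6]
r8 m[R→φ1] = [3, 5, 2]
r8 m[N→φ2] = [1, 0, 0]
r8 m[N→φ4] = [9, 15, 8]
r8 m[E→φ4] = [0, 0, 0]
r8 m[C→φ0] = [0, 0, 0]
r8 m[D→φ3] = [3, 5, 7]
r8 m[D→φ5] = [5, 7, 5]
r8 m[M→φ1] = [5, 9, 6]
r8 m[M→φ2] = [8, 16, 9]
r8 m[M→φ3] = [3, 7, 5]
fixed point reached at round 8
b[C] = ⊗ incoming = [13, 8, 10]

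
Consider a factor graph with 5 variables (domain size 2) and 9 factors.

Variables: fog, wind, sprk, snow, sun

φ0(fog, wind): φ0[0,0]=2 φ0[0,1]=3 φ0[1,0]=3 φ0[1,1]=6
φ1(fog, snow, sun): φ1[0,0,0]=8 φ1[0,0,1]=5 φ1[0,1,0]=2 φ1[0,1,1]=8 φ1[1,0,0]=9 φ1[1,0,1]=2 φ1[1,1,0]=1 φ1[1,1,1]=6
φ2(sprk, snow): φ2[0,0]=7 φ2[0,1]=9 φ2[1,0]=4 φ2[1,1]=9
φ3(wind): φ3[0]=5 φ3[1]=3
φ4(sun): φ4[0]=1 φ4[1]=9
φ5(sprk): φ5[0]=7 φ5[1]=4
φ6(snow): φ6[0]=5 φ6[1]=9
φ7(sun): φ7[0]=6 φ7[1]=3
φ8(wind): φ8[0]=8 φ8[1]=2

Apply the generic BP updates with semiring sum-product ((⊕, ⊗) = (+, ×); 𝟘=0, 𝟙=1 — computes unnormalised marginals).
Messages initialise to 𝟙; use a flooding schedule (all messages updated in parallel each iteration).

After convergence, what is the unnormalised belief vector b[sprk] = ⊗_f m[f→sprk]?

b[sprk] = [36050574, 18513408]

init: all messages = 𝟙 over 2 values
r1 m[φ0→fog] = [5, 9]
r1 m[φ0→wind] = [5, 9]
r1 m[φ1→fog] = [23, 18]
r1 m[φ1→snow] = [24, 17]
r1 m[φ1→sun] = [20, 21]
r1 m[φ2→sprk] = [16, 13]
r1 m[φ2→snow] = [11, 18]
r1 m[φ3→wind] = [5, 3]
r1 m[φ4→sun] = [1, 9]
r1 m[φ5→sprk] = [7, 4]
r1 m[φ6→snow] = [5, 9]
r1 m[φ7→sun] = [6, 3]
r1 m[φ8→wind] = [8, 2]
r1 m[fog→φ0] = [1, 1]
r1 m[fog→φ1] = [1, 1]
r1 m[wind→φ0] = [1, 1]
r1 m[wind→φ3] = [1, 1]
r1 m[wind→φ8] = [1, 1]
r1 m[sprk→φ2] = [1, 1]
r1 m[sprk→φ5] = [1, 1]
r1 m[snow→φ1] = [1, 1]
r1 m[snow→φ2] = [1, 1]
r1 m[snow→φ6] = [1, 1]
r1 m[sun→φ1] = [1, 1]
r1 m[sun→φ4] = [1, 1]
r1 m[sun→φ7] = [1, 1]
r2 m[φ0→fog] = [5, 9]
r2 m[φ0→wind] = [5, 9]
r2 m[φ1→fog] = [23, 18]
r2 m[φ1→snow] = [24, 17]
r2 m[φ1→sun] = [20, 21]
r2 m[φ2→sprk] = [16, 13]
r2 m[φ2→snow] = [11, 18]
r2 m[φ3→wind] = [5, 3]
r2 m[φ4→sun] = [1, 9]
r2 m[φ5→sprk] = [7, 4]
r2 m[φ6→snow] = [5, 9]
r2 m[φ7→sun] = [6, 3]
r2 m[φ8→wind] = [8, 2]
r2 m[fog→φ0] = [23, 18]
r2 m[fog→φ1] = [5, 9]
r2 m[wind→φ0] = [40, 6]
r2 m[wind→φ3] = [40, 18]
r2 m[wind→φ8] = [25, 27]
r2 m[sprk→φ2] = [7, 4]
r2 m[sprk→φ5] = [16, 13]
r2 m[snow→φ1] = [55, 162]
r2 m[snow→φ2] = [120, 153]
r2 m[snow→φ6] = [264, 306]
r2 m[sun→φ1] = [6, 27]
r2 m[sun→φ4] = [120, 63]
r2 m[sun→φ7] = [20, 189]
r3 m[φ0→fog] = [98, 156]
r3 m[φ0→wind] = [100, 177]
r3 m[φ1→fog] = [47001, 33156]
r3 m[φ1→snow] = [1887, 2652]
r3 m[φ1→sun] = [9733, 17593]
r3 m[φ2→sprk] = [2217, 1857]
r3 m[φ2→snow] = [65, 99]
r3 m[φ3→wind] = [5, 3]
r3 m[φ4→sun] = [1, 9]
r3 m[φ5→sprk] = [7, 4]
r3 m[φ6→snow] = [5, 9]
r3 m[φ7→sun] = [6, 3]
r3 m[φ8→wind] = [8, 2]
r3 m[fog→φ0] = [23, 18]
r3 m[fog→φ1] = [5, 9]
r3 m[wind→φ0] = [40, 6]
r3 m[wind→φ3] = [40, 18]
r3 m[wind→φ8] = [25, 27]
r3 m[sprk→φ2] = [7, 4]
r3 m[sprk→φ5] = [16, 13]
r3 m[snow→φ1] = [55, 162]
r3 m[snow→φ2] = [120, 153]
r3 m[snow→φ6] = [264, 306]
r3 m[sun→φ1] = [6, 27]
r3 m[sun→φ4] = [120, 63]
r3 m[sun→φ7] = [20, 189]
r4 m[φ0→fog] = [98, 156]
r4 m[φ0→wind] = [100, 177]
r4 m[φ1→fog] = [47001, 33156]
r4 m[φ1→snow] = [1887, 2652]
r4 m[φ1→sun] = [9733, 17593]
r4 m[φ2→sprk] = [2217, 1857]
r4 m[φ2→snow] = [65, 99]
r4 m[φ3→wind] = [5, 3]
r4 m[φ4→sun] = [1, 9]
r4 m[φ5→sprk] = [7, 4]
r4 m[φ6→snow] = [5, 9]
r4 m[φ7→sun] = [6, 3]
r4 m[φ8→wind] = [8, 2]
r4 m[fog→φ0] = [47001, 33156]
r4 m[fog→φ1] = [98, 156]
r4 m[wind→φ0] = [40, 6]
r4 m[wind→φ3] = [800, 354]
r4 m[wind→φ8] = [500, 531]
r4 m[sprk→φ2] = [7, 4]
r4 m[sprk→φ5] = [2217, 1857]
r4 m[snow→φ1] = [325, 891]
r4 m[snow→φ2] = [9435, 23868]
r4 m[snow→φ6] = [122655, 262548]
r4 m[sun→φ1] = [6, 27]
r4 m[sun→φ4] = [58398, 52779]
r4 m[sun→φ7] = [9733, 158337]
r5 m[φ0→fog] = [98, 156]
r5 m[φ0→wind] = [193470, 339939]
r5 m[φ1→fog] = [262623, 184788]
r5 m[φ1→snow] = [34782, 48552]
r5 m[φ1→sun] = [1024732, 1793170]
r5 m[φ2→sprk] = [280857, 252552]
r5 m[φ2→snow] = [65, 99]
r5 m[φ3→wind] = [5, 3]
r5 m[φ4→sun] = [1, 9]
r5 m[φ5→sprk] = [7, 4]
r5 m[φ6→snow] = [5, 9]
r5 m[φ7→sun] = [6, 3]
r5 m[φ8→wind] = [8, 2]
r5 m[fog→φ0] = [47001, 33156]
r5 m[fog→φ1] = [98, 156]
r5 m[wind→φ0] = [40, 6]
r5 m[wind→φ3] = [800, 354]
r5 m[wind→φ8] = [500, 531]
r5 m[sprk→φ2] = [7, 4]
r5 m[sprk→φ5] = [2217, 1857]
r5 m[snow→φ1] = [325, 891]
r5 m[snow→φ2] = [9435, 23868]
r5 m[snow→φ6] = [122655, 262548]
r5 m[sun→φ1] = [6, 27]
r5 m[sun→φ4] = [58398, 52779]
r5 m[sun→φ7] = [9733, 158337]
r6 m[φ0→fog] = [98, 156]
r6 m[φ0→wind] = [193470, 339939]
r6 m[φ1→fog] = [262623, 184788]
r6 m[φ1→snow] = [34782, 48552]
r6 m[φ1→sun] = [1024732, 1793170]
r6 m[φ2→sprk] = [280857, 252552]
r6 m[φ2→snow] = [65, 99]
r6 m[φ3→wind] = [5, 3]
r6 m[φ4→sun] = [1, 9]
r6 m[φ5→sprk] = [7, 4]
r6 m[φ6→snow] = [5, 9]
r6 m[φ7→sun] = [6, 3]
r6 m[φ8→wind] = [8, 2]
r6 m[fog→φ0] = [262623, 184788]
r6 m[fog→φ1] = [98, 156]
r6 m[wind→φ0] = [40, 6]
r6 m[wind→φ3] = [1547760, 679878]
r6 m[wind→φ8] = [967350, 1019817]
r6 m[sprk→φ2] = [7, 4]
r6 m[sprk→φ5] = [280857, 252552]
r6 m[snow→φ1] = [325, 891]
r6 m[snow→φ2] = [173910, 436968]
r6 m[snow→φ6] = [2260830, 4806648]
r6 m[sun→φ1] = [6, 27]
r6 m[sun→φ4] = [6148392, 5379510]
r6 m[sun→φ7] = [1024732, 16138530]
r7 m[φ0→fog] = [98, 156]
r7 m[φ0→wind] = [1079610, 1896597]
r7 m[φ1→fog] = [262623, 184788]
r7 m[φ1→snow] = [34782, 48552]
r7 m[φ1→sun] = [1024732, 1793170]
r7 m[φ2→sprk] = [5150082, 4628352]
r7 m[φ2→snow] = [65, 99]
r7 m[φ3→wind] = [5, 3]
r7 m[φ4→sun] = [1, 9]
r7 m[φ5→sprk] = [7, 4]
r7 m[φ6→snow] = [5, 9]
r7 m[φ7→sun] = [6, 3]
r7 m[φ8→wind] = [8, 2]
r7 m[fog→φ0] = [262623, 184788]
r7 m[fog→φ1] = [98, 156]
r7 m[wind→φ0] = [40, 6]
r7 m[wind→φ3] = [1547760, 679878]
r7 m[wind→φ8] = [967350, 1019817]
r7 m[sprk→φ2] = [7, 4]
r7 m[sprk→φ5] = [280857, 252552]
r7 m[snow→φ1] = [325, 891]
r7 m[snow→φ2] = [173910, 436968]
r7 m[snow→φ6] = [2260830, 4806648]
r7 m[sun→φ1] = [6, 27]
r7 m[sun→φ4] = [6148392, 5379510]
r7 m[sun→φ7] = [1024732, 16138530]
r8 m[φ0→fog] = [98, 156]
r8 m[φ0→wind] = [1079610, 1896597]
r8 m[φ1→fog] = [262623, 184788]
r8 m[φ1→snow] = [34782, 48552]
r8 m[φ1→sun] = [1024732, 1793170]
r8 m[φ2→sprk] = [5150082, 4628352]
r8 m[φ2→snow] = [65, 99]
r8 m[φ3→wind] = [5, 3]
r8 m[φ4→sun] = [1, 9]
r8 m[φ5→sprk] = [7, 4]
r8 m[φ6→snow] = [5, 9]
r8 m[φ7→sun] = [6, 3]
r8 m[φ8→wind] = [8, 2]
r8 m[fog→φ0] = [262623, 184788]
r8 m[fog→φ1] = [98, 156]
r8 m[wind→φ0] = [40, 6]
r8 m[wind→φ3] = [8636880, 3793194]
r8 m[wind→φ8] = [5398050, 5689791]
r8 m[sprk→φ2] = [7, 4]
r8 m[sprk→φ5] = [5150082, 4628352]
r8 m[snow→φ1] = [325, 891]
r8 m[snow→φ2] = [173910, 436968]
r8 m[snow→φ6] = [2260830, 4806648]
r8 m[sun→φ1] = [6, 27]
r8 m[sun→φ4] = [6148392, 5379510]
r8 m[sun→φ7] = [1024732, 16138530]
r9 m[φ0→fog] = [98, 156]
r9 m[φ0→wind] = [1079610, 1896597]
r9 m[φ1→fog] = [262623, 184788]
r9 m[φ1→snow] = [34782, 48552]
r9 m[φ1→sun] = [1024732, 1793170]
r9 m[φ2→sprk] = [5150082, 4628352]
r9 m[φ2→snow] = [65, 99]
r9 m[φ3→wind] = [5, 3]
r9 m[φ4→sun] = [1, 9]
r9 m[φ5→sprk] = [7, 4]
r9 m[φ6→snow] = [5, 9]
r9 m[φ7→sun] = [6, 3]
r9 m[φ8→wind] = [8, 2]
r9 m[fog→φ0] = [262623, 184788]
r9 m[fog→φ1] = [98, 156]
r9 m[wind→φ0] = [40, 6]
r9 m[wind→φ3] = [8636880, 3793194]
r9 m[wind→φ8] = [5398050, 5689791]
r9 m[sprk→φ2] = [7, 4]
r9 m[sprk→φ5] = [5150082, 4628352]
r9 m[snow→φ1] = [325, 891]
r9 m[snow→φ2] = [173910, 436968]
r9 m[snow→φ6] = [2260830, 4806648]
r9 m[sun→φ1] = [6, 27]
r9 m[sun→φ4] = [6148392, 5379510]
r9 m[sun→φ7] = [1024732, 16138530]
fixed point reached at round 9
b[sprk] = ⊗ incoming = [36050574, 18513408]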